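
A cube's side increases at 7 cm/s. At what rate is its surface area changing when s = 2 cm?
168 cm²/s

A = 6s²
dA/dt = 12s · ds/dt = 12·2·7 = 168 cm²/s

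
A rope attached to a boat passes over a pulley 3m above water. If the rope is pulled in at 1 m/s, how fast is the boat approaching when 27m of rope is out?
9√5/20 ≈ 1.006 m/s

rope² = x² + 3²
x = √(27² - 3²) = 12√5
dx/dt = (rope/x) · d(rope)/dt = (27/(12√5)) · (-1) = -9√5/20 m/s
The boat approaches at 9√5/20 ≈ 1.006 m/s.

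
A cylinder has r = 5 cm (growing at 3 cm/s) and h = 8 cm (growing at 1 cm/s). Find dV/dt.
265π cm³/s

V = πr²h
dV/dt = 2πrh·dr/dt + πr²·dh/dt
= 2π(5)(8)(3) + π(5)²(1)
= 265π cm³/s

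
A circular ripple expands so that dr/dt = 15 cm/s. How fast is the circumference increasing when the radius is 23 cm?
30π cm/s

C = 2πr
dC/dt = 2π · dr/dt = 2π · 15 = 30π cm/s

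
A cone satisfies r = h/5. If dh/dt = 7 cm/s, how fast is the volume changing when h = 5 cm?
7π cm³/s

V = (1/3)π(h/5)²h = πh³/75
dV/dt = πh²/25 · 7
At h = 5: dV/dt = 7π cm³/s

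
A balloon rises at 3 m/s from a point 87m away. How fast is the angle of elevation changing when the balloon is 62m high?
0.022869 rad/s

tan(θ) = y/87
sec²(θ) · dθ/dt = (1/87) · dy/dt
dθ/dt = cos²(θ)/87 · 3 = 87/(87² + 62²) · 3
dθ/dt = 0.022869 rad/s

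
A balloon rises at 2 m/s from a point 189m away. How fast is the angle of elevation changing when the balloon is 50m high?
0.00989 rad/s

tan(θ) = y/189
sec²(θ) · dθ/dt = (1/189) · dy/dt
dθ/dt = cos²(θ)/189 · 2 = 189/(189² + 50²) · 2
dθ/dt = 0.00989 rad/s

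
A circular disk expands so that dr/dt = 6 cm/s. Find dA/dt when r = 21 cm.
252π cm²/s

A = πr²
dA/dt = 2πr · dr/dt = 2π(21)(6) = 252π cm²/s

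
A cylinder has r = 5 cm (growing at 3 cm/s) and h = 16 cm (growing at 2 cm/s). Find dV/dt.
530π cm³/s

V = πr²h
dV/dt = 2πrh·dr/dt + πr²·dh/dt
= 2π(5)(16)(3) + π(5)²(2)
= 530π cm³/s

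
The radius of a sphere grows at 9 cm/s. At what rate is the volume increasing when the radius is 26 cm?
24336π cm³/s

V = (4/3)πr³
dV/dt = dV/dr · dr/dt = 4πr² · 9
At r = 26: dV/dt = 24336π cm³/s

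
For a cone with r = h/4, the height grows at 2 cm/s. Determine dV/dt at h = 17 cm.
289π/8 cm³/s

V = (1/3)π(h/4)²h = πh³/48
dV/dt = πh²/16 · 2
At h = 17: dV/dt = 289π/8 cm³/s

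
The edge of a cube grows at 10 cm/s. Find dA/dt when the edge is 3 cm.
360 cm²/s

A = 6s²
dA/dt = 12s · ds/dt = 12·3·10 = 360 cm²/s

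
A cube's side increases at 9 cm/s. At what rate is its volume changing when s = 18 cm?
8748 cm³/s

V = s³
dV/dt = 3s² · ds/dt = 3·18²·9 = 8748 cm³/s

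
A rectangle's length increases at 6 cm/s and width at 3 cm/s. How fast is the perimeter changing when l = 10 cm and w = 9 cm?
18 cm/s

P = 2(l + w)
dP/dt = 2(dl/dt + dw/dt) = 2(6 + 3) = 18 cm/s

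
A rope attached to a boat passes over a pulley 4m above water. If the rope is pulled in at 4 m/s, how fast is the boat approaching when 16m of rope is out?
16√15/15 ≈ 4.131 m/s

rope² = x² + 4²
x = √(16² - 4²) = 4√15
dx/dt = (rope/x) · d(rope)/dt = (16/(4√15)) · (-4) = -16√15/15 m/s
The boat approaches at 16√15/15 ≈ 4.131 m/s.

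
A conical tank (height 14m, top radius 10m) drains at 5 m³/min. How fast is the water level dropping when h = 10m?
49/(500π) ≈ 0.03119 m/min

r/h = 10/14, so r = (5/7)h
V = (1/3)πr²h = (1/3)π((5/7)h)²h = (25/147)πh³
dV/dh = (25/49)πh²
dh/dt = (dV/dt)/(dV/dh) = -5/((25/49)π·10²) = -49/(500π) m/min
The level is dropping at 49/(500π) ≈ 0.03119 m/min.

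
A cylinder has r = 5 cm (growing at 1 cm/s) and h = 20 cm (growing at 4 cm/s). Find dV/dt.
300π cm³/s

V = πr²h
dV/dt = 2πrh·dr/dt + πr²·dh/dt
= 2π(5)(20)(1) + π(5)²(4)
= 300π cm³/s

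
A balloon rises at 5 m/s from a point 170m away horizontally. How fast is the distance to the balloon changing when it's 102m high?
15√34/34 ≈ 2.572 m/s

z² = 170² + y²
z = √(170² + 102²) = 34√34
dz/dt = y/z · dy/dt = 102/(34√34) · 5 = 15√34/34 ≈ 2.572 m/s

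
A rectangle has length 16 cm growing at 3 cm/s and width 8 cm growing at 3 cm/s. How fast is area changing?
72 cm²/s

A = lw
dA/dt = w·dl/dt + l·dw/dt = 8·3 + 16·3 = 72 cm²/s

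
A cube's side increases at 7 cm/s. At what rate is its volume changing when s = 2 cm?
84 cm³/s

V = s³
dV/dt = 3s² · ds/dt = 3·2²·7 = 84 cm³/s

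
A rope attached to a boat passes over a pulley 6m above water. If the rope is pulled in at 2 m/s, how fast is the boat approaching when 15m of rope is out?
10√21/21 ≈ 2.182 m/s

rope² = x² + 6²
x = √(15² - 6²) = 3√21
dx/dt = (rope/x) · d(rope)/dt = (15/(3√21)) · (-2) = -10√21/21 m/s
The boat approaches at 10√21/21 ≈ 2.182 m/s.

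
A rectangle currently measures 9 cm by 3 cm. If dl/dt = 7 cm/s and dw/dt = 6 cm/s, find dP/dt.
26 cm/s

P = 2(l + w)
dP/dt = 2(dl/dt + dw/dt) = 2(7 + 6) = 26 cm/s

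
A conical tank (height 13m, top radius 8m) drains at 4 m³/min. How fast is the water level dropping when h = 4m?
169/(256π) ≈ 0.2101 m/min

r/h = 8/13, so r = (8/13)h
V = (1/3)πr²h = (1/3)π((8/13)h)²h = (64/507)πh³
dV/dh = (64/169)πh²
dh/dt = (dV/dt)/(dV/dh) = -4/((64/169)π·4²) = -169/(256π) m/min
The level is dropping at 169/(256π) ≈ 0.2101 m/min.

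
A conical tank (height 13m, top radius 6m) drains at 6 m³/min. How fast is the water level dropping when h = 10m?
169/(600π) ≈ 0.08966 m/min

r/h = 6/13, so r = (6/13)h
V = (1/3)πr²h = (1/3)π((6/13)h)²h = (12/169)πh³
dV/dh = (36/169)πh²
dh/dt = (dV/dt)/(dV/dh) = -6/((36/169)π·10²) = -169/(600π) m/min
The level is dropping at 169/(600π) ≈ 0.08966 m/min.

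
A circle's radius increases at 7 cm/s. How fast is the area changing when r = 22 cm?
308π cm²/s

A = πr²
dA/dt = 2πr · dr/dt = 2π(22)(7) = 308π cm²/s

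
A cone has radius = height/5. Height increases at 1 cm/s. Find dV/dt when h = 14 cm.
196π/25 cm³/s

V = (1/3)π(h/5)²h = πh³/75
dV/dt = πh²/25 · 1
At h = 14: dV/dt = 196π/25 cm³/s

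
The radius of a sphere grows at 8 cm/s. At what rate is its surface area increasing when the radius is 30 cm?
1920π cm²/s

S = 4πr²
dS/dt = dS/dr · dr/dt = 8πr · 8
At r = 30: dS/dt = 1920π cm²/s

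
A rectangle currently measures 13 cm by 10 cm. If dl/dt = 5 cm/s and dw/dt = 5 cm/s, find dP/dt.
20 cm/s

P = 2(l + w)
dP/dt = 2(dl/dt + dw/dt) = 2(5 + 5) = 20 cm/s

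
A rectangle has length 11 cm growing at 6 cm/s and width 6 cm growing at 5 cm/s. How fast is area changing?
91 cm²/s

A = lw
dA/dt = w·dl/dt + l·dw/dt = 6·6 + 11·5 = 91 cm²/s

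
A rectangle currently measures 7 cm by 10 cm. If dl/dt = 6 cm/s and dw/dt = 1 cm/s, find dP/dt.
14 cm/s

P = 2(l + w)
dP/dt = 2(dl/dt + dw/dt) = 2(6 + 1) = 14 cm/s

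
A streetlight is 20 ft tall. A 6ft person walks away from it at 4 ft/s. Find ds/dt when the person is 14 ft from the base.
12/7 ft/s

By similar triangles: 20/(x+s) = 6/s
Solving: s = 6x/14
ds/dt = 6/14 · dx/dt = 3/7 · 4 = 12/7 ft/s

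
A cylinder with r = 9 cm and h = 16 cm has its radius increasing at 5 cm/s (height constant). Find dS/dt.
340π cm²/s

S = 2πrh + 2πr² (lateral + bases)
dS/dt = (2πh + 4πr)·dr/dt = (2π·16 + 4π·9)·5
= 340π cm²/s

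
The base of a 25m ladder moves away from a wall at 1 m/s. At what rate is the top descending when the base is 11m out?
11√14/84 ≈ 0.49 m/s

x² + y² = 25²
2x·dx/dt + 2y·dy/dt = 0
dy/dt = -x/y · dx/dt = -11/(6√14) · 1 = -11√14/84 m/s
The top is descending at 11√14/84 ≈ 0.49 m/s.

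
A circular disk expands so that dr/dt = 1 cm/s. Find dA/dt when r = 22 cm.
44π cm²/s

A = πr²
dA/dt = 2πr · dr/dt = 2π(22)(1) = 44π cm²/s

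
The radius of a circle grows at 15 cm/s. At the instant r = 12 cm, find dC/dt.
30π cm/s

C = 2πr
dC/dt = 2π · dr/dt = 2π · 15 = 30π cm/s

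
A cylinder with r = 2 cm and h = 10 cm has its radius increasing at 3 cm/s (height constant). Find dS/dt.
84π cm²/s

S = 2πrh + 2πr² (lateral + bases)
dS/dt = (2πh + 4πr)·dr/dt = (2π·10 + 4π·2)·3
= 84π cm²/s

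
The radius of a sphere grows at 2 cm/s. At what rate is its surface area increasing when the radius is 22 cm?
352π cm²/s

S = 4πr²
dS/dt = dS/dr · dr/dt = 8πr · 2
At r = 22: dS/dt = 352π cm²/s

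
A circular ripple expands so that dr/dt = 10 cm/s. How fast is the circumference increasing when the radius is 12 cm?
20π cm/s

C = 2πr
dC/dt = 2π · dr/dt = 2π · 10 = 20π cm/s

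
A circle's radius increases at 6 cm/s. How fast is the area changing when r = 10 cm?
120π cm²/s

A = πr²
dA/dt = 2πr · dr/dt = 2π(10)(6) = 120π cm²/s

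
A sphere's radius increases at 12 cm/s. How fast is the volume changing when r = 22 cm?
23232π cm³/s

V = (4/3)πr³
dV/dt = dV/dr · dr/dt = 4πr² · 12
At r = 22: dV/dt = 23232π cm³/s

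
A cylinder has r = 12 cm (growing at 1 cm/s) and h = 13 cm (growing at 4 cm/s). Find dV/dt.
888π cm³/s

V = πr²h
dV/dt = 2πrh·dr/dt + πr²·dh/dt
= 2π(12)(13)(1) + π(12)²(4)
= 888π cm³/s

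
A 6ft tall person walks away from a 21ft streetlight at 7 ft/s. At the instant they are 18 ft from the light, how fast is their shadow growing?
14/5 ft/s

By similar triangles: 21/(x+s) = 6/s
Solving: s = 6x/15
ds/dt = 6/15 · dx/dt = 2/5 · 7 = 14/5 ft/s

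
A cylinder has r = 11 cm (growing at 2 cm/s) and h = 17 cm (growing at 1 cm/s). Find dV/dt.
869π cm³/s

V = πr²h
dV/dt = 2πrh·dr/dt + πr²·dh/dt
= 2π(11)(17)(2) + π(11)²(1)
= 869π cm³/s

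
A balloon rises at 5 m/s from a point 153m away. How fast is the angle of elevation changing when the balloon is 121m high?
0.020105 rad/s

tan(θ) = y/153
sec²(θ) · dθ/dt = (1/153) · dy/dt
dθ/dt = cos²(θ)/153 · 5 = 153/(153² + 121²) · 5
dθ/dt = 0.020105 rad/s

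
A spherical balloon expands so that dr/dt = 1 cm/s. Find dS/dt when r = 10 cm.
80π cm²/s

S = 4πr²
dS/dt = dS/dr · dr/dt = 8πr · 1
At r = 10: dS/dt = 80π cm²/s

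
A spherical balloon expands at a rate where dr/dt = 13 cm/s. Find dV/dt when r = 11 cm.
6292π cm³/s

V = (4/3)πr³
dV/dt = dV/dr · dr/dt = 4πr² · 13
At r = 11: dV/dt = 6292π cm³/s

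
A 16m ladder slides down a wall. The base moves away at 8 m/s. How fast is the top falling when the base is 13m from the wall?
104√87/87 ≈ 11.15 m/s

x² + y² = 16²
2x·dx/dt + 2y·dy/dt = 0
dy/dt = -x/y · dx/dt = -13/√87 · 8 = -104√87/87 m/s
The top is descending at 104√87/87 ≈ 11.15 m/s.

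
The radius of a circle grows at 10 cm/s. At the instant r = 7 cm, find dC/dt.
20π cm/s

C = 2πr
dC/dt = 2π · dr/dt = 2π · 10 = 20π cm/s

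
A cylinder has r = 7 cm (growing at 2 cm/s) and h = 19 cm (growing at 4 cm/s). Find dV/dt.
728π cm³/s

V = πr²h
dV/dt = 2πrh·dr/dt + πr²·dh/dt
= 2π(7)(19)(2) + π(7)²(4)
= 728π cm³/s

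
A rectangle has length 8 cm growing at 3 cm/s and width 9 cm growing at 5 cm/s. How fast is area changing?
67 cm²/s

A = lw
dA/dt = w·dl/dt + l·dw/dt = 9·3 + 8·5 = 67 cm²/s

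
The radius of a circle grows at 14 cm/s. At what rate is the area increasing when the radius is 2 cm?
56π cm²/s

A = πr²
dA/dt = 2πr · dr/dt = 2π(2)(14) = 56π cm²/s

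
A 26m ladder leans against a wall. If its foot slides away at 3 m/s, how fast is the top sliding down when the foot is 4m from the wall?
2√165/55 ≈ 0.4671 m/s

x² + y² = 26²
2x·dx/dt + 2y·dy/dt = 0
dy/dt = -x/y · dx/dt = -4/(2√165) · 3 = -2√165/55 m/s
The top is descending at 2√165/55 ≈ 0.4671 m/s.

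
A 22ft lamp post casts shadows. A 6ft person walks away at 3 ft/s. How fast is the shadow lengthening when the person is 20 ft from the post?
9/8 ft/s

By similar triangles: 22/(x+s) = 6/s
Solving: s = 6x/16
ds/dt = 6/16 · dx/dt = 3/8 · 3 = 9/8 ft/s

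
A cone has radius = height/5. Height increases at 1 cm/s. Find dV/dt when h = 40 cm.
64π cm³/s

V = (1/3)π(h/5)²h = πh³/75
dV/dt = πh²/25 · 1
At h = 40: dV/dt = 64π cm³/s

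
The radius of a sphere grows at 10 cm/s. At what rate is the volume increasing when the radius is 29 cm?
33640π cm³/s

V = (4/3)πr³
dV/dt = dV/dr · dr/dt = 4πr² · 10
At r = 29: dV/dt = 33640π cm³/s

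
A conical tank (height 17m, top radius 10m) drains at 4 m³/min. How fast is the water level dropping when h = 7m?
289/(1225π) ≈ 0.0751 m/min

r/h = 10/17, so r = (10/17)h
V = (1/3)πr²h = (1/3)π((10/17)h)²h = (100/867)πh³
dV/dh = (100/289)πh²
dh/dt = (dV/dt)/(dV/dh) = -4/((100/289)π·7²) = -289/(1225π) m/min
The level is dropping at 289/(1225π) ≈ 0.0751 m/min.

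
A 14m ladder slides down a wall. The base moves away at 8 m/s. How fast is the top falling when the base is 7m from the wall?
8√3/3 ≈ 4.619 m/s

x² + y² = 14²
2x·dx/dt + 2y·dy/dt = 0
dy/dt = -x/y · dx/dt = -7/(7√3) · 8 = -8√3/3 m/s
The top is descending at 8√3/3 ≈ 4.619 m/s.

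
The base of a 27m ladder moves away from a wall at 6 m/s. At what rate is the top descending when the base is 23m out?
69√2/10 ≈ 9.758 m/s

x² + y² = 27²
2x·dx/dt + 2y·dy/dt = 0
dy/dt = -x/y · dx/dt = -23/(10√2) · 6 = -69√2/10 m/s
The top is descending at 69√2/10 ≈ 9.758 m/s.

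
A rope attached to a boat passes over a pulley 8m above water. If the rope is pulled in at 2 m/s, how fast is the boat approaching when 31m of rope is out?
62√897/897 ≈ 2.07 m/s

rope² = x² + 8²
x = √(31² - 8²) = √897
dx/dt = (rope/x) · d(rope)/dt = (31/√897) · (-2) = -62√897/897 m/s
The boat approaches at 62√897/897 ≈ 2.07 m/s.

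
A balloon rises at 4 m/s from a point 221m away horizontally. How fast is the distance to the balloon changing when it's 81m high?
162√55402/27701 ≈ 1.377 m/s

z² = 221² + y²
z = √(221² + 81²) = √55402
dz/dt = y/z · dy/dt = 81/√55402 · 4 = 162√55402/27701 ≈ 1.377 m/s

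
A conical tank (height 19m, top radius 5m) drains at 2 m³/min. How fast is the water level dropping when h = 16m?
361/(3200π) ≈ 0.03591 m/min

r/h = 5/19, so r = (5/19)h
V = (1/3)πr²h = (1/3)π((5/19)h)²h = (25/1083)πh³
dV/dh = (25/361)πh²
dh/dt = (dV/dt)/(dV/dh) = -2/((25/361)π·16²) = -361/(3200π) m/min
The level is dropping at 361/(3200π) ≈ 0.03591 m/min.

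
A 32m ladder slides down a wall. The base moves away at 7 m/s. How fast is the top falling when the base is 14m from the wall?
49√23/69 ≈ 3.406 m/s

x² + y² = 32²
2x·dx/dt + 2y·dy/dt = 0
dy/dt = -x/y · dx/dt = -14/(6√23) · 7 = -49√23/69 m/s
The top is descending at 49√23/69 ≈ 3.406 m/s.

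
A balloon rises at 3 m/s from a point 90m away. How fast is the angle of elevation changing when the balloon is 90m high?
0.016667 rad/s

tan(θ) = y/90
sec²(θ) · dθ/dt = (1/90) · dy/dt
dθ/dt = cos²(θ)/90 · 3 = 90/(90² + 90²) · 3
dθ/dt = 0.016667 rad/s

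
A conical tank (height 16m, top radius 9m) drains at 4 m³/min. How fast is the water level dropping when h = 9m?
1024/(6561π) ≈ 0.04968 m/min

r/h = 9/16, so r = (9/16)h
V = (1/3)πr²h = (1/3)π((9/16)h)²h = (27/256)πh³
dV/dh = (81/256)πh²
dh/dt = (dV/dt)/(dV/dh) = -4/((81/256)π·9²) = -1024/(6561π) m/min
The level is dropping at 1024/(6561π) ≈ 0.04968 m/min.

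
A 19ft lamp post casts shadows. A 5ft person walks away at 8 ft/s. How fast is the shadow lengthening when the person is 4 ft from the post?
20/7 ft/s

By similar triangles: 19/(x+s) = 5/s
Solving: s = 5x/14
ds/dt = 5/14 · dx/dt = 5/14 · 8 = 20/7 ft/s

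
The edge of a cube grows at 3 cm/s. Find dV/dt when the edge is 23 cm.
4761 cm³/s

V = s³
dV/dt = 3s² · ds/dt = 3·23²·3 = 4761 cm³/s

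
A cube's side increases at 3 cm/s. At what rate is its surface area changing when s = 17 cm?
612 cm²/s

A = 6s²
dA/dt = 12s · ds/dt = 12·17·3 = 612 cm²/s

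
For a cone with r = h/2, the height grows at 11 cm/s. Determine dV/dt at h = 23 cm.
5819π/4 cm³/s

V = (1/3)π(h/2)²h = πh³/12
dV/dt = πh²/4 · 11
At h = 23: dV/dt = 5819π/4 cm³/s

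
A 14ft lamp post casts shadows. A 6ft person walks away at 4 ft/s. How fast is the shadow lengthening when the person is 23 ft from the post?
3 ft/s

By similar triangles: 14/(x+s) = 6/s
Solving: s = 6x/8
ds/dt = 6/8 · dx/dt = 3/4 · 4 = 3 ft/s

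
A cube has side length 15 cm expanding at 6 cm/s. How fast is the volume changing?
4050 cm³/s

V = s³
dV/dt = 3s² · ds/dt = 3·15²·6 = 4050 cm³/s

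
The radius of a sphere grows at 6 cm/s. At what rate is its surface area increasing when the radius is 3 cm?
144π cm²/s

S = 4πr²
dS/dt = dS/dr · dr/dt = 8πr · 6
At r = 3: dS/dt = 144π cm²/s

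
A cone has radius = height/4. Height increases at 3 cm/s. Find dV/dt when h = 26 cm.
507π/4 cm³/s

V = (1/3)π(h/4)²h = πh³/48
dV/dt = πh²/16 · 3
At h = 26: dV/dt = 507π/4 cm³/s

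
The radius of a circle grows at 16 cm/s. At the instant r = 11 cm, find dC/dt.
32π cm/s

C = 2πr
dC/dt = 2π · dr/dt = 2π · 16 = 32π cm/s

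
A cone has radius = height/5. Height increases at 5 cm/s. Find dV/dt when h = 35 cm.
245π cm³/s

V = (1/3)π(h/5)²h = πh³/75
dV/dt = πh²/25 · 5
At h = 35: dV/dt = 245π cm³/s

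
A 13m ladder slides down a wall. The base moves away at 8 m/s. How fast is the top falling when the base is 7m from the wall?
14√30/15 ≈ 5.112 m/s

x² + y² = 13²
2x·dx/dt + 2y·dy/dt = 0
dy/dt = -x/y · dx/dt = -7/(2√30) · 8 = -14√30/15 m/s
The top is descending at 14√30/15 ≈ 5.112 m/s.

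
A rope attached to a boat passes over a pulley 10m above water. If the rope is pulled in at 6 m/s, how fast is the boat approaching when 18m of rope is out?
27√14/14 ≈ 7.216 m/s

rope² = x² + 10²
x = √(18² - 10²) = 4√14
dx/dt = (rope/x) · d(rope)/dt = (18/(4√14)) · (-6) = -27√14/14 m/s
The boat approaches at 27√14/14 ≈ 7.216 m/s.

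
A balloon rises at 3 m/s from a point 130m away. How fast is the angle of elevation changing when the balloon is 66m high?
0.018348 rad/s

tan(θ) = y/130
sec²(θ) · dθ/dt = (1/130) · dy/dt
dθ/dt = cos²(θ)/130 · 3 = 130/(130² + 66²) · 3
dθ/dt = 0.018348 rad/s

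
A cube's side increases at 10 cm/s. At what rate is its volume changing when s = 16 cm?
7680 cm³/s

V = s³
dV/dt = 3s² · ds/dt = 3·16²·10 = 7680 cm³/s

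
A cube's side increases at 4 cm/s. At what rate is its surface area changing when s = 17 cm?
816 cm²/s

A = 6s²
dA/dt = 12s · ds/dt = 12·17·4 = 816 cm²/s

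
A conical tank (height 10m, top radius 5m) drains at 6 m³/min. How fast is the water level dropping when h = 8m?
3/(8π) ≈ 0.1194 m/min

r/h = 5/10, so r = (1/2)h
V = (1/3)πr²h = (1/3)π((1/2)h)²h = (1/12)πh³
dV/dh = (1/4)πh²
dh/dt = (dV/dt)/(dV/dh) = -6/((1/4)π·8²) = -3/(8π) m/min
The level is dropping at 3/(8π) ≈ 0.1194 m/min.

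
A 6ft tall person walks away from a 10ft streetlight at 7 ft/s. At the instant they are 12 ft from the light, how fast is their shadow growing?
21/2 ft/s

By similar triangles: 10/(x+s) = 6/s
Solving: s = 6x/4
ds/dt = 6/4 · dx/dt = 3/2 · 7 = 21/2 ft/s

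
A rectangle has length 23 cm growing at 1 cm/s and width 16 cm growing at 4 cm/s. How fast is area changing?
108 cm²/s

A = lw
dA/dt = w·dl/dt + l·dw/dt = 16·1 + 23·4 = 108 cm²/s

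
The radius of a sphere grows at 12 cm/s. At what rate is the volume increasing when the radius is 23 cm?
25392π cm³/s

V = (4/3)πr³
dV/dt = dV/dr · dr/dt = 4πr² · 12
At r = 23: dV/dt = 25392π cm³/s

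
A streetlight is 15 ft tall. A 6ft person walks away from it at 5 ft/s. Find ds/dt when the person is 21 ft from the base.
10/3 ft/s

By similar triangles: 15/(x+s) = 6/s
Solving: s = 6x/9
ds/dt = 6/9 · dx/dt = 2/3 · 5 = 10/3 ft/s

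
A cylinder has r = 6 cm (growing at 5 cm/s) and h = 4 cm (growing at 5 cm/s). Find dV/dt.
420π cm³/s

V = πr²h
dV/dt = 2πrh·dr/dt + πr²·dh/dt
= 2π(6)(4)(5) + π(6)²(5)
= 420π cm³/s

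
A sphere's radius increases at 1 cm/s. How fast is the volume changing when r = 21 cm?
1764π cm³/s

V = (4/3)πr³
dV/dt = dV/dr · dr/dt = 4πr² · 1
At r = 21: dV/dt = 1764π cm³/s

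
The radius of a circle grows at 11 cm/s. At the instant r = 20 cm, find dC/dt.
22π cm/s

C = 2πr
dC/dt = 2π · dr/dt = 2π · 11 = 22π cm/s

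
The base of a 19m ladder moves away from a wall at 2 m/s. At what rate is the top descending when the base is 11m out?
11√15/30 ≈ 1.42 m/s

x² + y² = 19²
2x·dx/dt + 2y·dy/dt = 0
dy/dt = -x/y · dx/dt = -11/(4√15) · 2 = -11√15/30 m/s
The top is descending at 11√15/30 ≈ 1.42 m/s.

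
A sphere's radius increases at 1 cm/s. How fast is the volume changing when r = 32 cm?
4096π cm³/s

V = (4/3)πr³
dV/dt = dV/dr · dr/dt = 4πr² · 1
At r = 32: dV/dt = 4096π cm³/s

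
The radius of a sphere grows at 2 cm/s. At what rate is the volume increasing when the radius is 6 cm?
288π cm³/s

V = (4/3)πr³
dV/dt = dV/dr · dr/dt = 4πr² · 2
At r = 6: dV/dt = 288π cm³/s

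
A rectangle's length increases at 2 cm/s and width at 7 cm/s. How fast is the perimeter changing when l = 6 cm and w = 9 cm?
18 cm/s

P = 2(l + w)
dP/dt = 2(dl/dt + dw/dt) = 2(2 + 7) = 18 cm/s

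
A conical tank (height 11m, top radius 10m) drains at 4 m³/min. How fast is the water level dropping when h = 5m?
121/(625π) ≈ 0.06162 m/min

r/h = 10/11, so r = (10/11)h
V = (1/3)πr²h = (1/3)π((10/11)h)²h = (100/363)πh³
dV/dh = (100/121)πh²
dh/dt = (dV/dt)/(dV/dh) = -4/((100/121)π·5²) = -121/(625π) m/min
The level is dropping at 121/(625π) ≈ 0.06162 m/min.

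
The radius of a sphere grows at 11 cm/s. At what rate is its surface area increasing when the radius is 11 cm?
968π cm²/s

S = 4πr²
dS/dt = dS/dr · dr/dt = 8πr · 11
At r = 11: dS/dt = 968π cm²/s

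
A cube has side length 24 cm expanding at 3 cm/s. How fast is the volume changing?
5184 cm³/s

V = s³
dV/dt = 3s² · ds/dt = 3·24²·3 = 5184 cm³/s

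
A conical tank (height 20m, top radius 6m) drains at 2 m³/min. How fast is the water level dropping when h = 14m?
50/(441π) ≈ 0.03609 m/min

r/h = 6/20, so r = (3/10)h
V = (1/3)πr²h = (1/3)π((3/10)h)²h = (3/100)πh³
dV/dh = (9/100)πh²
dh/dt = (dV/dt)/(dV/dh) = -2/((9/100)π·14²) = -50/(441π) m/min
The level is dropping at 50/(441π) ≈ 0.03609 m/min.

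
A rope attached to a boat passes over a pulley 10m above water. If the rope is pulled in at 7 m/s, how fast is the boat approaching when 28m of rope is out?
98√19/57 ≈ 7.494 m/s

rope² = x² + 10²
x = √(28² - 10²) = 6√19
dx/dt = (rope/x) · d(rope)/dt = (28/(6√19)) · (-7) = -98√19/57 m/s
The boat approaches at 98√19/57 ≈ 7.494 m/s.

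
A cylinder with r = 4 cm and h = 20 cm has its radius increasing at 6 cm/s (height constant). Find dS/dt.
336π cm²/s

S = 2πrh + 2πr² (lateral + bases)
dS/dt = (2πh + 4πr)·dr/dt = (2π·20 + 4π·4)·6
= 336π cm²/s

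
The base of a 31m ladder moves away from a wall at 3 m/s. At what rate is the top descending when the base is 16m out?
16√705/235 ≈ 1.808 m/s

x² + y² = 31²
2x·dx/dt + 2y·dy/dt = 0
dy/dt = -x/y · dx/dt = -16/√705 · 3 = -16√705/235 m/s
The top is descending at 16√705/235 ≈ 1.808 m/s.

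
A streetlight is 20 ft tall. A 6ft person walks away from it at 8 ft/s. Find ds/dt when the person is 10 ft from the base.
24/7 ft/s

By similar triangles: 20/(x+s) = 6/s
Solving: s = 6x/14
ds/dt = 6/14 · dx/dt = 3/7 · 8 = 24/7 ft/s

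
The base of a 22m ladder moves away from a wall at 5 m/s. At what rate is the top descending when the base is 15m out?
75√259/259 ≈ 4.66 m/s

x² + y² = 22²
2x·dx/dt + 2y·dy/dt = 0
dy/dt = -x/y · dx/dt = -15/√259 · 5 = -75√259/259 m/s
The top is descending at 75√259/259 ≈ 4.66 m/s.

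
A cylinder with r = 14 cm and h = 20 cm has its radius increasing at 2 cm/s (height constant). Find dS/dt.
192π cm²/s

S = 2πrh + 2πr² (lateral + bases)
dS/dt = (2πh + 4πr)·dr/dt = (2π·20 + 4π·14)·2
= 192π cm²/s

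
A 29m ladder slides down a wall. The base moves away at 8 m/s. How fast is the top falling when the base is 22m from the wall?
176√357/357 ≈ 9.315 m/s

x² + y² = 29²
2x·dx/dt + 2y·dy/dt = 0
dy/dt = -x/y · dx/dt = -22/√357 · 8 = -176√357/357 m/s
The top is descending at 176√357/357 ≈ 9.315 m/s.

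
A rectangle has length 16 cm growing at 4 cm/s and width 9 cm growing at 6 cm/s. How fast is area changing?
132 cm²/s

A = lw
dA/dt = w·dl/dt + l·dw/dt = 9·4 + 16·6 = 132 cm²/s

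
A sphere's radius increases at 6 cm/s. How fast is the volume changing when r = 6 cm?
864π cm³/s

V = (4/3)πr³
dV/dt = dV/dr · dr/dt = 4πr² · 6
At r = 6: dV/dt = 864π cm³/s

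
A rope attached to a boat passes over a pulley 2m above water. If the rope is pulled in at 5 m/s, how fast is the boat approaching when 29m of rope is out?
145√93/279 ≈ 5.012 m/s

rope² = x² + 2²
x = √(29² - 2²) = 3√93
dx/dt = (rope/x) · d(rope)/dt = (29/(3√93)) · (-5) = -145√93/279 m/s
The boat approaches at 145√93/279 ≈ 5.012 m/s.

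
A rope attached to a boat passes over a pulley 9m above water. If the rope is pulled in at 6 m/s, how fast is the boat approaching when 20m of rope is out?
120√319/319 ≈ 6.719 m/s

rope² = x² + 9²
x = √(20² - 9²) = √319
dx/dt = (rope/x) · d(rope)/dt = (20/√319) · (-6) = -120√319/319 m/s
The boat approaches at 120√319/319 ≈ 6.719 m/s.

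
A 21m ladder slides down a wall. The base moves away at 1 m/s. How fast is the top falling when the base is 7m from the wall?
√2/4 ≈ 0.3536 m/s

x² + y² = 21²
2x·dx/dt + 2y·dy/dt = 0
dy/dt = -x/y · dx/dt = -7/(14√2) · 1 = -√2/4 m/s
The top is descending at √2/4 ≈ 0.3536 m/s.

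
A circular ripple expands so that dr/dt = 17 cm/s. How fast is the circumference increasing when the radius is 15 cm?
34π cm/s

C = 2πr
dC/dt = 2π · dr/dt = 2π · 17 = 34π cm/s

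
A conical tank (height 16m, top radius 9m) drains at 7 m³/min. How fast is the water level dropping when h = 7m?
256/(567π) ≈ 0.1437 m/min

r/h = 9/16, so r = (9/16)h
V = (1/3)πr²h = (1/3)π((9/16)h)²h = (27/256)πh³
dV/dh = (81/256)πh²
dh/dt = (dV/dt)/(dV/dh) = -7/((81/256)π·7²) = -256/(567π) m/min
The level is dropping at 256/(567π) ≈ 0.1437 m/min.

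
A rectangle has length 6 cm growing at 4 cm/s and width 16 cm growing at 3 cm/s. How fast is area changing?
82 cm²/s

A = lw
dA/dt = w·dl/dt + l·dw/dt = 16·4 + 6·3 = 82 cm²/s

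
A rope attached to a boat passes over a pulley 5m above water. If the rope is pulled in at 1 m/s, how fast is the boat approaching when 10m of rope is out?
2√3/3 ≈ 1.155 m/s

rope² = x² + 5²
x = √(10² - 5²) = 5√3
dx/dt = (rope/x) · d(rope)/dt = (10/(5√3)) · (-1) = -2√3/3 m/s
The boat approaches at 2√3/3 ≈ 1.155 m/s.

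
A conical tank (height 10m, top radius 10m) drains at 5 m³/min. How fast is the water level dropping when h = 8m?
5/(64π) ≈ 0.02487 m/min

r/h = 10/10, so r = h
V = (1/3)πr²h = (1/3)π(h)²h = (1/3)πh³
dV/dh = πh²
dh/dt = (dV/dt)/(dV/dh) = -5/(π·8²) = -5/(64π) m/min
The level is dropping at 5/(64π) ≈ 0.02487 m/min.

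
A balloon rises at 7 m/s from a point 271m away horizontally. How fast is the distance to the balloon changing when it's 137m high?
959√92210/92210 ≈ 3.158 m/s

z² = 271² + y²
z = √(271² + 137²) = √92210
dz/dt = y/z · dy/dt = 137/√92210 · 7 = 959√92210/92210 ≈ 3.158 m/s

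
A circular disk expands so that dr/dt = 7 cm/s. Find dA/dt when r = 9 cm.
126π cm²/s

A = πr²
dA/dt = 2πr · dr/dt = 2π(9)(7) = 126π cm²/s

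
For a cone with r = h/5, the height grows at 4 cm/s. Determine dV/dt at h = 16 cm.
1024π/25 cm³/s

V = (1/3)π(h/5)²h = πh³/75
dV/dt = πh²/25 · 4
At h = 16: dV/dt = 1024π/25 cm³/s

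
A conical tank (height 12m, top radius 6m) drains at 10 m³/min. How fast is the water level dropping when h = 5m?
8/(5π) ≈ 0.5093 m/min

r/h = 6/12, so r = (1/2)h
V = (1/3)πr²h = (1/3)π((1/2)h)²h = (1/12)πh³
dV/dh = (1/4)πh²
dh/dt = (dV/dt)/(dV/dh) = -10/((1/4)π·5²) = -8/(5π) m/min
The level is dropping at 8/(5π) ≈ 0.5093 m/min.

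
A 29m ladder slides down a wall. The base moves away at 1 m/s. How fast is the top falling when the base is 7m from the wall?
7√22/132 ≈ 0.2487 m/s

x² + y² = 29²
2x·dx/dt + 2y·dy/dt = 0
dy/dt = -x/y · dx/dt = -7/(6√22) · 1 = -7√22/132 m/s
The top is descending at 7√22/132 ≈ 0.2487 m/s.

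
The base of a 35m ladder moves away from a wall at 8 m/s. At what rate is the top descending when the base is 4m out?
32√1209/1209 ≈ 0.9203 m/s

x² + y² = 35²
2x·dx/dt + 2y·dy/dt = 0
dy/dt = -x/y · dx/dt = -4/√1209 · 8 = -32√1209/1209 m/s
The top is descending at 32√1209/1209 ≈ 0.9203 m/s.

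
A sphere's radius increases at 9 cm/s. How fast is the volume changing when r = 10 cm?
3600π cm³/s

V = (4/3)πr³
dV/dt = dV/dr · dr/dt = 4πr² · 9
At r = 10: dV/dt = 3600π cm³/s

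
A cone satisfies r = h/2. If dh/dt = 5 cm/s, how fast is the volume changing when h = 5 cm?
125π/4 cm³/s

V = (1/3)π(h/2)²h = πh³/12
dV/dt = πh²/4 · 5
At h = 5: dV/dt = 125π/4 cm³/s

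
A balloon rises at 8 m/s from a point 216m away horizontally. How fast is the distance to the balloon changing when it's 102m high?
136√1585/1585 ≈ 3.416 m/s

z² = 216² + y²
z = √(216² + 102²) = 6√1585
dz/dt = y/z · dy/dt = 102/(6√1585) · 8 = 136√1585/1585 ≈ 3.416 m/s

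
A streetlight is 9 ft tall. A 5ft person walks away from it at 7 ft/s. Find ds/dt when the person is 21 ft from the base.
35/4 ft/s

By similar triangles: 9/(x+s) = 5/s
Solving: s = 5x/4
ds/dt = 5/4 · dx/dt = 5/4 · 7 = 35/4 ft/s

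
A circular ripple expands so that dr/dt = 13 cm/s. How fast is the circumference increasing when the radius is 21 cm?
26π cm/s

C = 2πr
dC/dt = 2π · dr/dt = 2π · 13 = 26π cm/s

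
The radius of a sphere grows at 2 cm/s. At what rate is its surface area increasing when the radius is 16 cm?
256π cm²/s

S = 4πr²
dS/dt = dS/dr · dr/dt = 8πr · 2
At r = 16: dS/dt = 256π cm²/s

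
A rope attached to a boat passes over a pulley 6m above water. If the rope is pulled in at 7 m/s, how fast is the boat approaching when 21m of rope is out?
49√5/15 ≈ 7.304 m/s

rope² = x² + 6²
x = √(21² - 6²) = 9√5
dx/dt = (rope/x) · d(rope)/dt = (21/(9√5)) · (-7) = -49√5/15 m/s
The boat approaches at 49√5/15 ≈ 7.304 m/s.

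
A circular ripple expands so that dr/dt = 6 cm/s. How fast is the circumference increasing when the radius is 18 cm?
12π cm/s

C = 2πr
dC/dt = 2π · dr/dt = 2π · 6 = 12π cm/s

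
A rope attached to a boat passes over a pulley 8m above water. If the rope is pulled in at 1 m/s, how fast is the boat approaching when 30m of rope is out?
15√209/209 ≈ 1.038 m/s

rope² = x² + 8²
x = √(30² - 8²) = 2√209
dx/dt = (rope/x) · d(rope)/dt = (30/(2√209)) · (-1) = -15√209/209 m/s
The boat approaches at 15√209/209 ≈ 1.038 m/s.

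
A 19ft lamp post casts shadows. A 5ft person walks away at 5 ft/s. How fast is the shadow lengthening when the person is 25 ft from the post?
25/14 ft/s

By similar triangles: 19/(x+s) = 5/s
Solving: s = 5x/14
ds/dt = 5/14 · dx/dt = 5/14 · 5 = 25/14 ft/s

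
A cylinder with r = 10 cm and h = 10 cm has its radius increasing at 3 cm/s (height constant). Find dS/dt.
180π cm²/s

S = 2πrh + 2πr² (lateral + bases)
dS/dt = (2πh + 4πr)·dr/dt = (2π·10 + 4π·10)·3
= 180π cm²/s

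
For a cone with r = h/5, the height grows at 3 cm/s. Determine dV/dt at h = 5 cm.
3π cm³/s

V = (1/3)π(h/5)²h = πh³/75
dV/dt = πh²/25 · 3
At h = 5: dV/dt = 3π cm³/s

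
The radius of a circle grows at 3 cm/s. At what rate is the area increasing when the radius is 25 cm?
150π cm²/s

A = πr²
dA/dt = 2πr · dr/dt = 2π(25)(3) = 150π cm²/s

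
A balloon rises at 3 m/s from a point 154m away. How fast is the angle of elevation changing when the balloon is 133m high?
0.011158 rad/s

tan(θ) = y/154
sec²(θ) · dθ/dt = (1/154) · dy/dt
dθ/dt = cos²(θ)/154 · 3 = 154/(154² + 133²) · 3
dθ/dt = 0.011158 rad/s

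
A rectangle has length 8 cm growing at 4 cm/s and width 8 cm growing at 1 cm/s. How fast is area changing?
40 cm²/s

A = lw
dA/dt = w·dl/dt + l·dw/dt = 8·4 + 8·1 = 40 cm²/s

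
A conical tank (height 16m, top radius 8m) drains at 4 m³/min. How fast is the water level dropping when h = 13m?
16/(169π) ≈ 0.03014 m/min

r/h = 8/16, so r = (1/2)h
V = (1/3)πr²h = (1/3)π((1/2)h)²h = (1/12)πh³
dV/dh = (1/4)πh²
dh/dt = (dV/dt)/(dV/dh) = -4/((1/4)π·13²) = -16/(169π) m/min
The level is dropping at 16/(169π) ≈ 0.03014 m/min.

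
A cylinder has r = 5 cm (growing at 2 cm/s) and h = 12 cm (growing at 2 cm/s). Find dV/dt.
290π cm³/s

V = πr²h
dV/dt = 2πrh·dr/dt + πr²·dh/dt
= 2π(5)(12)(2) + π(5)²(2)
= 290π cm³/s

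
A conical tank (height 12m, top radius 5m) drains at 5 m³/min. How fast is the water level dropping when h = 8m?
9/(20π) ≈ 0.1432 m/min

r/h = 5/12, so r = (5/12)h
V = (1/3)πr²h = (1/3)π((5/12)h)²h = (25/432)πh³
dV/dh = (25/144)πh²
dh/dt = (dV/dt)/(dV/dh) = -5/((25/144)π·8²) = -9/(20π) m/min
The level is dropping at 9/(20π) ≈ 0.1432 m/min.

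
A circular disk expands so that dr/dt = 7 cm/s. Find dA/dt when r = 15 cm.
210π cm²/s

A = πr²
dA/dt = 2πr · dr/dt = 2π(15)(7) = 210π cm²/s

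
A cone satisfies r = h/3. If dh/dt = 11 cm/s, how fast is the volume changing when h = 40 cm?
17600π/9 cm³/s

V = (1/3)π(h/3)²h = πh³/27
dV/dt = πh²/9 · 11
At h = 40: dV/dt = 17600π/9 cm³/s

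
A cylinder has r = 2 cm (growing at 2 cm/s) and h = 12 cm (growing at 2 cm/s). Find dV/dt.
104π cm³/s

V = πr²h
dV/dt = 2πrh·dr/dt + πr²·dh/dt
= 2π(2)(12)(2) + π(2)²(2)
= 104π cm³/s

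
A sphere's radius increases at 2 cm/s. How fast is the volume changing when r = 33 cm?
8712π cm³/s

V = (4/3)πr³
dV/dt = dV/dr · dr/dt = 4πr² · 2
At r = 33: dV/dt = 8712π cm³/s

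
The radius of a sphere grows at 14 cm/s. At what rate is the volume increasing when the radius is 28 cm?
43904π cm³/s

V = (4/3)πr³
dV/dt = dV/dr · dr/dt = 4πr² · 14
At r = 28: dV/dt = 43904π cm³/s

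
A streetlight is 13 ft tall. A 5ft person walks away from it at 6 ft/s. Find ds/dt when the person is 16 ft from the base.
15/4 ft/s

By similar triangles: 13/(x+s) = 5/s
Solving: s = 5x/8
ds/dt = 5/8 · dx/dt = 5/8 · 6 = 15/4 ft/s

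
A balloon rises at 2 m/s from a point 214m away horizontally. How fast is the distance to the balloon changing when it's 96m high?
96√13753/13753 ≈ 0.8186 m/s

z² = 214² + y²
z = √(214² + 96²) = 2√13753
dz/dt = y/z · dy/dt = 96/(2√13753) · 2 = 96√13753/13753 ≈ 0.8186 m/s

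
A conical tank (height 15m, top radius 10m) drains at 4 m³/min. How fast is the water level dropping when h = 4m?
9/(16π) ≈ 0.179 m/min

r/h = 10/15, so r = (2/3)h
V = (1/3)πr²h = (1/3)π((2/3)h)²h = (4/27)πh³
dV/dh = (4/9)πh²
dh/dt = (dV/dt)/(dV/dh) = -4/((4/9)π·4²) = -9/(16π) m/min
The level is dropping at 9/(16π) ≈ 0.179 m/min.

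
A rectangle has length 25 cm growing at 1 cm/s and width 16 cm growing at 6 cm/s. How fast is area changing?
166 cm²/s

A = lw
dA/dt = w·dl/dt + l·dw/dt = 16·1 + 25·6 = 166 cm²/s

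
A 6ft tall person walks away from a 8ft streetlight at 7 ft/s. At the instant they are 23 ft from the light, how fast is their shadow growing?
21 ft/s

By similar triangles: 8/(x+s) = 6/s
Solving: s = 6x/2
ds/dt = 6/2 · dx/dt = 3 · 7 = 21 ft/s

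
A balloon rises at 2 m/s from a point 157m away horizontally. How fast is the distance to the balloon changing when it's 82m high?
164√31373/31373 ≈ 0.9259 m/s

z² = 157² + y²
z = √(157² + 82²) = √31373
dz/dt = y/z · dy/dt = 82/√31373 · 2 = 164√31373/31373 ≈ 0.9259 m/s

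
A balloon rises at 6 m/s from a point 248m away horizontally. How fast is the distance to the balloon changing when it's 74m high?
222√16745/16745 ≈ 1.716 m/s

z² = 248² + y²
z = √(248² + 74²) = 2√16745
dz/dt = y/z · dy/dt = 74/(2√16745) · 6 = 222√16745/16745 ≈ 1.716 m/s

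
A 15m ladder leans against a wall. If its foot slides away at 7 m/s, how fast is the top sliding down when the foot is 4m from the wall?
28√209/209 ≈ 1.937 m/s

x² + y² = 15²
2x·dx/dt + 2y·dy/dt = 0
dy/dt = -x/y · dx/dt = -4/√209 · 7 = -28√209/209 m/s
The top is descending at 28√209/209 ≈ 1.937 m/s.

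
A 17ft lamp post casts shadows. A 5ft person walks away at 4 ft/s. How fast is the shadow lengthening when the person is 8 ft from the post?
5/3 ft/s

By similar triangles: 17/(x+s) = 5/s
Solving: s = 5x/12
ds/dt = 5/12 · dx/dt = 5/12 · 4 = 5/3 ft/s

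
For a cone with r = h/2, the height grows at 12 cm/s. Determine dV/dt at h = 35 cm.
3675π cm³/s

V = (1/3)π(h/2)²h = πh³/12
dV/dt = πh²/4 · 12
At h = 35: dV/dt = 3675π cm³/s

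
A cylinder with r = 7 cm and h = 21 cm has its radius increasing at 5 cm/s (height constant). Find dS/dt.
350π cm²/s

S = 2πrh + 2πr² (lateral + bases)
dS/dt = (2πh + 4πr)·dr/dt = (2π·21 + 4π·7)·5
= 350π cm²/s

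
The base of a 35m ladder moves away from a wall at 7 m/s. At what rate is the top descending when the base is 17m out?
119√26/156 ≈ 3.89 m/s

x² + y² = 35²
2x·dx/dt + 2y·dy/dt = 0
dy/dt = -x/y · dx/dt = -17/(6√26) · 7 = -119√26/156 m/s
The top is descending at 119√26/156 ≈ 3.89 m/s.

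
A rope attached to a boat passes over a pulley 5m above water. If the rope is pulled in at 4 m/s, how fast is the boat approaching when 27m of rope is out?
27√11/22 ≈ 4.07 m/s

rope² = x² + 5²
x = √(27² - 5²) = 8√11
dx/dt = (rope/x) · d(rope)/dt = (27/(8√11)) · (-4) = -27√11/22 m/s
The boat approaches at 27√11/22 ≈ 4.07 m/s.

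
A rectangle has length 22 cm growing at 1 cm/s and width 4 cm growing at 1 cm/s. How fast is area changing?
26 cm²/s

A = lw
dA/dt = w·dl/dt + l·dw/dt = 4·1 + 22·1 = 26 cm²/s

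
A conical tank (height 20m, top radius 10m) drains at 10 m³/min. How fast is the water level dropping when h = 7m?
40/(49π) ≈ 0.2598 m/min

r/h = 10/20, so r = (1/2)h
V = (1/3)πr²h = (1/3)π((1/2)h)²h = (1/12)πh³
dV/dh = (1/4)πh²
dh/dt = (dV/dt)/(dV/dh) = -10/((1/4)π·7²) = -40/(49π) m/min
The level is dropping at 40/(49π) ≈ 0.2598 m/min.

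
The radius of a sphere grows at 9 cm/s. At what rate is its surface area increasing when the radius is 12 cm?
864π cm²/s

S = 4πr²
dS/dt = dS/dr · dr/dt = 8πr · 9
At r = 12: dS/dt = 864π cm²/s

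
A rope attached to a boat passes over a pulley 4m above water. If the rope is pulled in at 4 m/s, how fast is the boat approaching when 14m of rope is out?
28√5/15 ≈ 4.174 m/s

rope² = x² + 4²
x = √(14² - 4²) = 6√5
dx/dt = (rope/x) · d(rope)/dt = (14/(6√5)) · (-4) = -28√5/15 m/s
The boat approaches at 28√5/15 ≈ 4.174 m/s.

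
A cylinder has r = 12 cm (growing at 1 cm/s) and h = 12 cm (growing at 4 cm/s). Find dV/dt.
864π cm³/s

V = πr²h
dV/dt = 2πrh·dr/dt + πr²·dh/dt
= 2π(12)(12)(1) + π(12)²(4)
= 864π cm³/s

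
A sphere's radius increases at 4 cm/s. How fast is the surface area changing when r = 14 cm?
448π cm²/s

S = 4πr²
dS/dt = dS/dr · dr/dt = 8πr · 4
At r = 14: dS/dt = 448π cm²/s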